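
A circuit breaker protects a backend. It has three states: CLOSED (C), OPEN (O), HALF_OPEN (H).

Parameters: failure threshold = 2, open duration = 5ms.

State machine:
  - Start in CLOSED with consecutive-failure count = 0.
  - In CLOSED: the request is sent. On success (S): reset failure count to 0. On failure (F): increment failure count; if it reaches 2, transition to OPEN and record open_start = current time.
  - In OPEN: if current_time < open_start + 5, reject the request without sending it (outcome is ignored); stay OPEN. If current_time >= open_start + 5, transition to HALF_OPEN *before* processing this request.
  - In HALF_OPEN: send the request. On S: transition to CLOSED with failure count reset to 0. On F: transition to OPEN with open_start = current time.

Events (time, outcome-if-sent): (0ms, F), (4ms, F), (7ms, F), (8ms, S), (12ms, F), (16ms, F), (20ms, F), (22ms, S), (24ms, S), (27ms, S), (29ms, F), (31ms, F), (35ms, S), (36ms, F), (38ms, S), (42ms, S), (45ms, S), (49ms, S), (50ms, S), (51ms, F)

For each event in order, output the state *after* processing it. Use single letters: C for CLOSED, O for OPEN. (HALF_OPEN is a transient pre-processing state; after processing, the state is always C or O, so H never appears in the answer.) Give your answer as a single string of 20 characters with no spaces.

State after each event:
  event#1 t=0ms outcome=F: state=CLOSED
  event#2 t=4ms outcome=F: state=OPEN
  event#3 t=7ms outcome=F: state=OPEN
  event#4 t=8ms outcome=S: state=OPEN
  event#5 t=12ms outcome=F: state=OPEN
  event#6 t=16ms outcome=F: state=OPEN
  event#7 t=20ms outcome=F: state=OPEN
  event#8 t=22ms outcome=S: state=OPEN
  event#9 t=24ms outcome=S: state=OPEN
  event#10 t=27ms outcome=S: state=CLOSED
  event#11 t=29ms outcome=F: state=CLOSED
  event#12 t=31ms outcome=F: state=OPEN
  event#13 t=35ms outcome=S: state=OPEN
  event#14 t=36ms outcome=F: state=OPEN
  event#15 t=38ms outcome=S: state=OPEN
  event#16 t=42ms outcome=S: state=CLOSED
  event#17 t=45ms outcome=S: state=CLOSED
  event#18 t=49ms outcome=S: state=CLOSED
  event#19 t=50ms outcome=S: state=CLOSED
  event#20 t=51ms outcome=F: state=CLOSED

Answer: COOOOOOOOCCOOOOCCCCC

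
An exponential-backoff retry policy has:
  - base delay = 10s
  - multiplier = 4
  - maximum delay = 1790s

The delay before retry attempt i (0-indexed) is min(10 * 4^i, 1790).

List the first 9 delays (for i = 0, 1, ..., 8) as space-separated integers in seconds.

Answer: 10 40 160 640 1790 1790 1790 1790 1790

Derivation:
Computing each delay:
  i=0: min(10*4^0, 1790) = 10
  i=1: min(10*4^1, 1790) = 40
  i=2: min(10*4^2, 1790) = 160
  i=3: min(10*4^3, 1790) = 640
  i=4: min(10*4^4, 1790) = 1790
  i=5: min(10*4^5, 1790) = 1790
  i=6: min(10*4^6, 1790) = 1790
  i=7: min(10*4^7, 1790) = 1790
  i=8: min(10*4^8, 1790) = 1790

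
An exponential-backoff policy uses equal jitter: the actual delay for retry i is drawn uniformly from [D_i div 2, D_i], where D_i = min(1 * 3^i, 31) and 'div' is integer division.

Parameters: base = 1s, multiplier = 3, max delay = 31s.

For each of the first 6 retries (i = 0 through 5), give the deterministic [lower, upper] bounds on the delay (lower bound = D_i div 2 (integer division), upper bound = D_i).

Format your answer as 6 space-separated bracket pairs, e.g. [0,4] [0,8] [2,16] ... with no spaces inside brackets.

Answer: [0,1] [1,3] [4,9] [13,27] [15,31] [15,31]

Derivation:
Computing bounds per retry:
  i=0: D_i=min(1*3^0,31)=1, bounds=[0,1]
  i=1: D_i=min(1*3^1,31)=3, bounds=[1,3]
  i=2: D_i=min(1*3^2,31)=9, bounds=[4,9]
  i=3: D_i=min(1*3^3,31)=27, bounds=[13,27]
  i=4: D_i=min(1*3^4,31)=31, bounds=[15,31]
  i=5: D_i=min(1*3^5,31)=31, bounds=[15,31]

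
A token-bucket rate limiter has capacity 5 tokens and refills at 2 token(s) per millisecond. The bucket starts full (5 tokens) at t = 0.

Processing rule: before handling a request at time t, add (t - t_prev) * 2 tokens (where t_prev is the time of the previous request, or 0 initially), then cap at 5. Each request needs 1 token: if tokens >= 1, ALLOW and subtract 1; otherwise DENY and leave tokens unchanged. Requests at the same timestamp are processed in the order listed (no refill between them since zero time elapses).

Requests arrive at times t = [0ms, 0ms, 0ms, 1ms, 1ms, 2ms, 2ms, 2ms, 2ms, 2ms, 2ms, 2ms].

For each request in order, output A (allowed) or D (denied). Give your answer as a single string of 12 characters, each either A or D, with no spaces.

Answer: AAAAAAAAADDD

Derivation:
Simulating step by step:
  req#1 t=0ms: ALLOW
  req#2 t=0ms: ALLOW
  req#3 t=0ms: ALLOW
  req#4 t=1ms: ALLOW
  req#5 t=1ms: ALLOW
  req#6 t=2ms: ALLOW
  req#7 t=2ms: ALLOW
  req#8 t=2ms: ALLOW
  req#9 t=2ms: ALLOW
  req#10 t=2ms: DENY
  req#11 t=2ms: DENY
  req#12 t=2ms: DENY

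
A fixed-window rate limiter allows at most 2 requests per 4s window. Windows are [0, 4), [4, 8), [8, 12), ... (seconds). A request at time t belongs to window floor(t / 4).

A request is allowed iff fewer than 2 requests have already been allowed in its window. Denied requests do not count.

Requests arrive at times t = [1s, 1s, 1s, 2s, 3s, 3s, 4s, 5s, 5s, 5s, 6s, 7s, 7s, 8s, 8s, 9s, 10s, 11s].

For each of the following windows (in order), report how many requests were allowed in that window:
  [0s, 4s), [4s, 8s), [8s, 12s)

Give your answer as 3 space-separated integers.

Processing requests:
  req#1 t=1s (window 0): ALLOW
  req#2 t=1s (window 0): ALLOW
  req#3 t=1s (window 0): DENY
  req#4 t=2s (window 0): DENY
  req#5 t=3s (window 0): DENY
  req#6 t=3s (window 0): DENY
  req#7 t=4s (window 1): ALLOW
  req#8 t=5s (window 1): ALLOW
  req#9 t=5s (window 1): DENY
  req#10 t=5s (window 1): DENY
  req#11 t=6s (window 1): DENY
  req#12 t=7s (window 1): DENY
  req#13 t=7s (window 1): DENY
  req#14 t=8s (window 2): ALLOW
  req#15 t=8s (window 2): ALLOW
  req#16 t=9s (window 2): DENY
  req#17 t=10s (window 2): DENY
  req#18 t=11s (window 2): DENY

Allowed counts by window: 2 2 2

Answer: 2 2 2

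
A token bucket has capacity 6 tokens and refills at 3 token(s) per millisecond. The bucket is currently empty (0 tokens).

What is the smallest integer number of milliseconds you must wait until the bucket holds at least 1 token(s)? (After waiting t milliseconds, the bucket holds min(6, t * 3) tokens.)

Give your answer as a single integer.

Answer: 1

Derivation:
Need t * 3 >= 1, so t >= 1/3.
Smallest integer t = ceil(1/3) = 1.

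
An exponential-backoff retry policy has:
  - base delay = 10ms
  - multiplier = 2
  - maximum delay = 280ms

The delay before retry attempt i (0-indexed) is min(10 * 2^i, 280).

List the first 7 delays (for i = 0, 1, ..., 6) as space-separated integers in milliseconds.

Answer: 10 20 40 80 160 280 280

Derivation:
Computing each delay:
  i=0: min(10*2^0, 280) = 10
  i=1: min(10*2^1, 280) = 20
  i=2: min(10*2^2, 280) = 40
  i=3: min(10*2^3, 280) = 80
  i=4: min(10*2^4, 280) = 160
  i=5: min(10*2^5, 280) = 280
  i=6: min(10*2^6, 280) = 280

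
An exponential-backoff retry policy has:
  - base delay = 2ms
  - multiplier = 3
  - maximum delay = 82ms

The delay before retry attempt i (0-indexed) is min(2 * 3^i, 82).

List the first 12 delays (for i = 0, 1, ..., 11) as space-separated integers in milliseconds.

Computing each delay:
  i=0: min(2*3^0, 82) = 2
  i=1: min(2*3^1, 82) = 6
  i=2: min(2*3^2, 82) = 18
  i=3: min(2*3^3, 82) = 54
  i=4: min(2*3^4, 82) = 82
  i=5: min(2*3^5, 82) = 82
  i=6: min(2*3^6, 82) = 82
  i=7: min(2*3^7, 82) = 82
  i=8: min(2*3^8, 82) = 82
  i=9: min(2*3^9, 82) = 82
  i=10: min(2*3^10, 82) = 82
  i=11: min(2*3^11, 82) = 82

Answer: 2 6 18 54 82 82 82 82 82 82 82 82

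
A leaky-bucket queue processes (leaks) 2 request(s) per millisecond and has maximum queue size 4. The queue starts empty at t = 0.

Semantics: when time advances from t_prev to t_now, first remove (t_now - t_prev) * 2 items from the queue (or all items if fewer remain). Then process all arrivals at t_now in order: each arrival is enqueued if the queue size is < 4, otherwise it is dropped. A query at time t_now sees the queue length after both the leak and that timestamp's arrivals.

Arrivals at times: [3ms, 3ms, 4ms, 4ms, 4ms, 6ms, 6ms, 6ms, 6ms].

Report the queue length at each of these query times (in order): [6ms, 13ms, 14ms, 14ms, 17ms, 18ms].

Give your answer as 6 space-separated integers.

Queue lengths at query times:
  query t=6ms: backlog = 4
  query t=13ms: backlog = 0
  query t=14ms: backlog = 0
  query t=14ms: backlog = 0
  query t=17ms: backlog = 0
  query t=18ms: backlog = 0

Answer: 4 0 0 0 0 0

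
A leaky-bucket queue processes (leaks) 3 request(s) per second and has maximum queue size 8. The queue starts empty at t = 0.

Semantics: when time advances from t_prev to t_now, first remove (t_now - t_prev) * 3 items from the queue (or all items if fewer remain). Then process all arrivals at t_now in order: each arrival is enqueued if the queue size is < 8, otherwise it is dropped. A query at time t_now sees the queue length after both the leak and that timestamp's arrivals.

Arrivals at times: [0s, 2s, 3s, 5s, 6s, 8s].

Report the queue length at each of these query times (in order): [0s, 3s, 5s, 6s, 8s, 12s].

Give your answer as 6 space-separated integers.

Answer: 1 1 1 1 1 0

Derivation:
Queue lengths at query times:
  query t=0s: backlog = 1
  query t=3s: backlog = 1
  query t=5s: backlog = 1
  query t=6s: backlog = 1
  query t=8s: backlog = 1
  query t=12s: backlog = 0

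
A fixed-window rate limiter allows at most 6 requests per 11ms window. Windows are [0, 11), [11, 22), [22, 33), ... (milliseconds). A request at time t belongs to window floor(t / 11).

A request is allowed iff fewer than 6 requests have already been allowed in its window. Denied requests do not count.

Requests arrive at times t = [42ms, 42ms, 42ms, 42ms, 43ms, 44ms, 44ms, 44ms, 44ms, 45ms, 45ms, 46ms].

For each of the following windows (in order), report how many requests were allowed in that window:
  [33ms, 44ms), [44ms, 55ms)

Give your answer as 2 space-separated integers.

Processing requests:
  req#1 t=42ms (window 3): ALLOW
  req#2 t=42ms (window 3): ALLOW
  req#3 t=42ms (window 3): ALLOW
  req#4 t=42ms (window 3): ALLOW
  req#5 t=43ms (window 3): ALLOW
  req#6 t=44ms (window 4): ALLOW
  req#7 t=44ms (window 4): ALLOW
  req#8 t=44ms (window 4): ALLOW
  req#9 t=44ms (window 4): ALLOW
  req#10 t=45ms (window 4): ALLOW
  req#11 t=45ms (window 4): ALLOW
  req#12 t=46ms (window 4): DENY

Allowed counts by window: 5 6

Answer: 5 6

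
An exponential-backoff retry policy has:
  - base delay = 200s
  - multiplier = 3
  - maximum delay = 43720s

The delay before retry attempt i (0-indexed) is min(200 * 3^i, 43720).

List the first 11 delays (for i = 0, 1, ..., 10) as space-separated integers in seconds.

Computing each delay:
  i=0: min(200*3^0, 43720) = 200
  i=1: min(200*3^1, 43720) = 600
  i=2: min(200*3^2, 43720) = 1800
  i=3: min(200*3^3, 43720) = 5400
  i=4: min(200*3^4, 43720) = 16200
  i=5: min(200*3^5, 43720) = 43720
  i=6: min(200*3^6, 43720) = 43720
  i=7: min(200*3^7, 43720) = 43720
  i=8: min(200*3^8, 43720) = 43720
  i=9: min(200*3^9, 43720) = 43720
  i=10: min(200*3^10, 43720) = 43720

Answer: 200 600 1800 5400 16200 43720 43720 43720 43720 43720 43720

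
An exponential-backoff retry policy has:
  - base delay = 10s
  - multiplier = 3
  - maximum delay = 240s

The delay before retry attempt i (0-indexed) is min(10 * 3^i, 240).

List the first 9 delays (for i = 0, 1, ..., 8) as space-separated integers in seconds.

Computing each delay:
  i=0: min(10*3^0, 240) = 10
  i=1: min(10*3^1, 240) = 30
  i=2: min(10*3^2, 240) = 90
  i=3: min(10*3^3, 240) = 240
  i=4: min(10*3^4, 240) = 240
  i=5: min(10*3^5, 240) = 240
  i=6: min(10*3^6, 240) = 240
  i=7: min(10*3^7, 240) = 240
  i=8: min(10*3^8, 240) = 240

Answer: 10 30 90 240 240 240 240 240 240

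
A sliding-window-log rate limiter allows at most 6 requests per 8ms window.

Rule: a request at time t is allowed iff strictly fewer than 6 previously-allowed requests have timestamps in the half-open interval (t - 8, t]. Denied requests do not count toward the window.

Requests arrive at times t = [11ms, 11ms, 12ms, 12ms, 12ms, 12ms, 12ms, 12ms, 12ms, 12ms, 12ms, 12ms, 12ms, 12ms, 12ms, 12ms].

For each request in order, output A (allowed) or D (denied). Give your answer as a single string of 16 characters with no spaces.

Tracking allowed requests in the window:
  req#1 t=11ms: ALLOW
  req#2 t=11ms: ALLOW
  req#3 t=12ms: ALLOW
  req#4 t=12ms: ALLOW
  req#5 t=12ms: ALLOW
  req#6 t=12ms: ALLOW
  req#7 t=12ms: DENY
  req#8 t=12ms: DENY
  req#9 t=12ms: DENY
  req#10 t=12ms: DENY
  req#11 t=12ms: DENY
  req#12 t=12ms: DENY
  req#13 t=12ms: DENY
  req#14 t=12ms: DENY
  req#15 t=12ms: DENY
  req#16 t=12ms: DENY

Answer: AAAAAADDDDDDDDDD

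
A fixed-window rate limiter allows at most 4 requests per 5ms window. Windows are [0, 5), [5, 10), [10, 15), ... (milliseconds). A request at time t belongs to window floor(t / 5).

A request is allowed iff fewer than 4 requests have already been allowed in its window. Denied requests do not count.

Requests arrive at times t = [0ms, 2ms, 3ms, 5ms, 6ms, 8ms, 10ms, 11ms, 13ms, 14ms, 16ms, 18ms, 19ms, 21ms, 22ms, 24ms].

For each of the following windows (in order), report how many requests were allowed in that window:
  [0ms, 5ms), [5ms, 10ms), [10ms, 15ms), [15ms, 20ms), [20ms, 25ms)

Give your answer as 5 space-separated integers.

Processing requests:
  req#1 t=0ms (window 0): ALLOW
  req#2 t=2ms (window 0): ALLOW
  req#3 t=3ms (window 0): ALLOW
  req#4 t=5ms (window 1): ALLOW
  req#5 t=6ms (window 1): ALLOW
  req#6 t=8ms (window 1): ALLOW
  req#7 t=10ms (window 2): ALLOW
  req#8 t=11ms (window 2): ALLOW
  req#9 t=13ms (window 2): ALLOW
  req#10 t=14ms (window 2): ALLOW
  req#11 t=16ms (window 3): ALLOW
  req#12 t=18ms (window 3): ALLOW
  req#13 t=19ms (window 3): ALLOW
  req#14 t=21ms (window 4): ALLOW
  req#15 t=22ms (window 4): ALLOW
  req#16 t=24ms (window 4): ALLOW

Allowed counts by window: 3 3 4 3 3

Answer: 3 3 4 3 3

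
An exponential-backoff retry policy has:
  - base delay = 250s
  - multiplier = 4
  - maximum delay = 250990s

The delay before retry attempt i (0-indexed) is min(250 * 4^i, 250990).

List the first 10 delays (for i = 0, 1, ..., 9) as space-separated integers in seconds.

Answer: 250 1000 4000 16000 64000 250990 250990 250990 250990 250990

Derivation:
Computing each delay:
  i=0: min(250*4^0, 250990) = 250
  i=1: min(250*4^1, 250990) = 1000
  i=2: min(250*4^2, 250990) = 4000
  i=3: min(250*4^3, 250990) = 16000
  i=4: min(250*4^4, 250990) = 64000
  i=5: min(250*4^5, 250990) = 250990
  i=6: min(250*4^6, 250990) = 250990
  i=7: min(250*4^7, 250990) = 250990
  i=8: min(250*4^8, 250990) = 250990
  i=9: min(250*4^9, 250990) = 250990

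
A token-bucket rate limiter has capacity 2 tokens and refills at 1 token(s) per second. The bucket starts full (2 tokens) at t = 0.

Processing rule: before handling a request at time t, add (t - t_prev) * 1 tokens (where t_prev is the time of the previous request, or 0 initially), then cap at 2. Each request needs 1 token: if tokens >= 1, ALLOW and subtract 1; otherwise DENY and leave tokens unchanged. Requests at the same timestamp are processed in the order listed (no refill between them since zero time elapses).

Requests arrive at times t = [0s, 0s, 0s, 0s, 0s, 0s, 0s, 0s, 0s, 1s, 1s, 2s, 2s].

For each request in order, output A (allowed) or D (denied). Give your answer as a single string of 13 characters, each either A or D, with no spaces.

Answer: AADDDDDDDADAD

Derivation:
Simulating step by step:
  req#1 t=0s: ALLOW
  req#2 t=0s: ALLOW
  req#3 t=0s: DENY
  req#4 t=0s: DENY
  req#5 t=0s: DENY
  req#6 t=0s: DENY
  req#7 t=0s: DENY
  req#8 t=0s: DENY
  req#9 t=0s: DENY
  req#10 t=1s: ALLOW
  req#11 t=1s: DENY
  req#12 t=2s: ALLOW
  req#13 t=2s: DENY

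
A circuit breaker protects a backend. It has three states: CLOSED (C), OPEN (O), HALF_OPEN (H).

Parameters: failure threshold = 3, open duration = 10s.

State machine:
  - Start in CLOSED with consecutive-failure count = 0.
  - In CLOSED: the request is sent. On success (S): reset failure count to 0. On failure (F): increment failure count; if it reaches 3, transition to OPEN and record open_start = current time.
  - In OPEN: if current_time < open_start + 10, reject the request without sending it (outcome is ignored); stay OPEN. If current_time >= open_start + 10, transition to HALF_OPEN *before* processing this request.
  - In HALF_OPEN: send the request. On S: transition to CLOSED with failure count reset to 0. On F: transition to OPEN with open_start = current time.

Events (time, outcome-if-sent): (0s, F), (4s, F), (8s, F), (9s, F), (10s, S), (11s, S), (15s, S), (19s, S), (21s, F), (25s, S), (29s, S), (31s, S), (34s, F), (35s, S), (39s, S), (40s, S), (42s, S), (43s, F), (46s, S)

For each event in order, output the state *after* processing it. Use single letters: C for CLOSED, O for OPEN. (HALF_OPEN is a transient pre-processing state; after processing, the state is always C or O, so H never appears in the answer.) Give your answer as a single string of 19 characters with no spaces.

Answer: CCOOOOOCCCCCCCCCCCC

Derivation:
State after each event:
  event#1 t=0s outcome=F: state=CLOSED
  event#2 t=4s outcome=F: state=CLOSED
  event#3 t=8s outcome=F: state=OPEN
  event#4 t=9s outcome=F: state=OPEN
  event#5 t=10s outcome=S: state=OPEN
  event#6 t=11s outcome=S: state=OPEN
  event#7 t=15s outcome=S: state=OPEN
  event#8 t=19s outcome=S: state=CLOSED
  event#9 t=21s outcome=F: state=CLOSED
  event#10 t=25s outcome=S: state=CLOSED
  event#11 t=29s outcome=S: state=CLOSED
  event#12 t=31s outcome=S: state=CLOSED
  event#13 t=34s outcome=F: state=CLOSED
  event#14 t=35s outcome=S: state=CLOSED
  event#15 t=39s outcome=S: state=CLOSED
  event#16 t=40s outcome=S: state=CLOSED
  event#17 t=42s outcome=S: state=CLOSED
  event#18 t=43s outcome=F: state=CLOSED
  event#19 t=46s outcome=S: state=CLOSED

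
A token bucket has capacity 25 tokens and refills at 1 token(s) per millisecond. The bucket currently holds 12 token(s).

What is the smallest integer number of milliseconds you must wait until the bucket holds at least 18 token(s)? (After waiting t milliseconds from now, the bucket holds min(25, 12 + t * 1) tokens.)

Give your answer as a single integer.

Answer: 6

Derivation:
Need 12 + t * 1 >= 18, so t >= 6/1.
Smallest integer t = ceil(6/1) = 6.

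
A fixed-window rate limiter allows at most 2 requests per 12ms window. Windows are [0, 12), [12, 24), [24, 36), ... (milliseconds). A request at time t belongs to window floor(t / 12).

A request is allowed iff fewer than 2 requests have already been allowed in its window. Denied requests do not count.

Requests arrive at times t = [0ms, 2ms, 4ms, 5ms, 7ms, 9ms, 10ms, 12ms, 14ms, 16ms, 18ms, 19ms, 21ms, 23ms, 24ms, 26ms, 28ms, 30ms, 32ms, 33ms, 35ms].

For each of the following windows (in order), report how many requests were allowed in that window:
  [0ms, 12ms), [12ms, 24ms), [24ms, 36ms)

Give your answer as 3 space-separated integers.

Answer: 2 2 2

Derivation:
Processing requests:
  req#1 t=0ms (window 0): ALLOW
  req#2 t=2ms (window 0): ALLOW
  req#3 t=4ms (window 0): DENY
  req#4 t=5ms (window 0): DENY
  req#5 t=7ms (window 0): DENY
  req#6 t=9ms (window 0): DENY
  req#7 t=10ms (window 0): DENY
  req#8 t=12ms (window 1): ALLOW
  req#9 t=14ms (window 1): ALLOW
  req#10 t=16ms (window 1): DENY
  req#11 t=18ms (window 1): DENY
  req#12 t=19ms (window 1): DENY
  req#13 t=21ms (window 1): DENY
  req#14 t=23ms (window 1): DENY
  req#15 t=24ms (window 2): ALLOW
  req#16 t=26ms (window 2): ALLOW
  req#17 t=28ms (window 2): DENY
  req#18 t=30ms (window 2): DENY
  req#19 t=32ms (window 2): DENY
  req#20 t=33ms (window 2): DENY
  req#21 t=35ms (window 2): DENY

Allowed counts by window: 2 2 2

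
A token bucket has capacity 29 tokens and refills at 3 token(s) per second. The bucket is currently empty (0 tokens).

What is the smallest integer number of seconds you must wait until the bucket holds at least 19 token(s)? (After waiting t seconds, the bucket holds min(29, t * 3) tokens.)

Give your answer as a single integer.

Answer: 7

Derivation:
Need t * 3 >= 19, so t >= 19/3.
Smallest integer t = ceil(19/3) = 7.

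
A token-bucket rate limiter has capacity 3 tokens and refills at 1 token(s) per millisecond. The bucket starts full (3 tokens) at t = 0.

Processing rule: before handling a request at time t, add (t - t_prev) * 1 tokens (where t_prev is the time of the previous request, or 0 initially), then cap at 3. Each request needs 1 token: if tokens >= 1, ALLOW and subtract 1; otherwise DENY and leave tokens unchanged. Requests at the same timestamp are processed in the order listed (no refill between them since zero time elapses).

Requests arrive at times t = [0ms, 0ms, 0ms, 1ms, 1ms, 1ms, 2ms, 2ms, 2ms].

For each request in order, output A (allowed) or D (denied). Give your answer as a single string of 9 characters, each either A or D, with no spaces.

Answer: AAAADDADD

Derivation:
Simulating step by step:
  req#1 t=0ms: ALLOW
  req#2 t=0ms: ALLOW
  req#3 t=0ms: ALLOW
  req#4 t=1ms: ALLOW
  req#5 t=1ms: DENY
  req#6 t=1ms: DENY
  req#7 t=2ms: ALLOW
  req#8 t=2ms: DENY
  req#9 t=2ms: DENY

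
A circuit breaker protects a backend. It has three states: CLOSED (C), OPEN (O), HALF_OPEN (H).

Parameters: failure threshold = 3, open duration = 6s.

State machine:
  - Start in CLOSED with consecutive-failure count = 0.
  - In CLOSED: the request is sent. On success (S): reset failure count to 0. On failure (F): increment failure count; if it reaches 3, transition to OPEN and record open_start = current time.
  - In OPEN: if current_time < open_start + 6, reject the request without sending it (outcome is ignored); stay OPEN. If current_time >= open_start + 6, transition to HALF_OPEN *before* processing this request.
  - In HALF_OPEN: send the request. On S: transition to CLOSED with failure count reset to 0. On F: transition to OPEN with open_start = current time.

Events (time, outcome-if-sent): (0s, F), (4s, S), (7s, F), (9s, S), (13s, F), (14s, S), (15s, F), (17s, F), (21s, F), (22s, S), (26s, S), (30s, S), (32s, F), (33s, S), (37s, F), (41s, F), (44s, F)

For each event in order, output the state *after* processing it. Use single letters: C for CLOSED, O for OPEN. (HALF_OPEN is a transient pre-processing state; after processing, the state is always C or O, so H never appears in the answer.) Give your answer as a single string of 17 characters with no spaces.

State after each event:
  event#1 t=0s outcome=F: state=CLOSED
  event#2 t=4s outcome=S: state=CLOSED
  event#3 t=7s outcome=F: state=CLOSED
  event#4 t=9s outcome=S: state=CLOSED
  event#5 t=13s outcome=F: state=CLOSED
  event#6 t=14s outcome=S: state=CLOSED
  event#7 t=15s outcome=F: state=CLOSED
  event#8 t=17s outcome=F: state=CLOSED
  event#9 t=21s outcome=F: state=OPEN
  event#10 t=22s outcome=S: state=OPEN
  event#11 t=26s outcome=S: state=OPEN
  event#12 t=30s outcome=S: state=CLOSED
  event#13 t=32s outcome=F: state=CLOSED
  event#14 t=33s outcome=S: state=CLOSED
  event#15 t=37s outcome=F: state=CLOSED
  event#16 t=41s outcome=F: state=CLOSED
  event#17 t=44s outcome=F: state=OPEN

Answer: CCCCCCCCOOOCCCCCO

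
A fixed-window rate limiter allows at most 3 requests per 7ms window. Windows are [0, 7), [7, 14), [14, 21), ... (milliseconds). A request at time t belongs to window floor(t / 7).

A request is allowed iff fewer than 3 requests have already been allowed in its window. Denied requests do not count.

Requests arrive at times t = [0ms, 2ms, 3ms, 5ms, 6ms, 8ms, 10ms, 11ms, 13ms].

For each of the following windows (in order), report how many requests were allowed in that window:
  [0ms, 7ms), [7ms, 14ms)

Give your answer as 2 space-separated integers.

Processing requests:
  req#1 t=0ms (window 0): ALLOW
  req#2 t=2ms (window 0): ALLOW
  req#3 t=3ms (window 0): ALLOW
  req#4 t=5ms (window 0): DENY
  req#5 t=6ms (window 0): DENY
  req#6 t=8ms (window 1): ALLOW
  req#7 t=10ms (window 1): ALLOW
  req#8 t=11ms (window 1): ALLOW
  req#9 t=13ms (window 1): DENY

Allowed counts by window: 3 3

Answer: 3 3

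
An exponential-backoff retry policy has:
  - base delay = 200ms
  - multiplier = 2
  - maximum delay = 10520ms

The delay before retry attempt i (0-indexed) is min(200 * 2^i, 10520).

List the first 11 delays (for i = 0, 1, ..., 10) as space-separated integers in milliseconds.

Computing each delay:
  i=0: min(200*2^0, 10520) = 200
  i=1: min(200*2^1, 10520) = 400
  i=2: min(200*2^2, 10520) = 800
  i=3: min(200*2^3, 10520) = 1600
  i=4: min(200*2^4, 10520) = 3200
  i=5: min(200*2^5, 10520) = 6400
  i=6: min(200*2^6, 10520) = 10520
  i=7: min(200*2^7, 10520) = 10520
  i=8: min(200*2^8, 10520) = 10520
  i=9: min(200*2^9, 10520) = 10520
  i=10: min(200*2^10, 10520) = 10520

Answer: 200 400 800 1600 3200 6400 10520 10520 10520 10520 10520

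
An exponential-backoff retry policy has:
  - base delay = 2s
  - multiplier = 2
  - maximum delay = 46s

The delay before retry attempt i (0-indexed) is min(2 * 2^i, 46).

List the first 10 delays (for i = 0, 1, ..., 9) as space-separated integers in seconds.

Answer: 2 4 8 16 32 46 46 46 46 46

Derivation:
Computing each delay:
  i=0: min(2*2^0, 46) = 2
  i=1: min(2*2^1, 46) = 4
  i=2: min(2*2^2, 46) = 8
  i=3: min(2*2^3, 46) = 16
  i=4: min(2*2^4, 46) = 32
  i=5: min(2*2^5, 46) = 46
  i=6: min(2*2^6, 46) = 46
  i=7: min(2*2^7, 46) = 46
  i=8: min(2*2^8, 46) = 46
  i=9: min(2*2^9, 46) = 46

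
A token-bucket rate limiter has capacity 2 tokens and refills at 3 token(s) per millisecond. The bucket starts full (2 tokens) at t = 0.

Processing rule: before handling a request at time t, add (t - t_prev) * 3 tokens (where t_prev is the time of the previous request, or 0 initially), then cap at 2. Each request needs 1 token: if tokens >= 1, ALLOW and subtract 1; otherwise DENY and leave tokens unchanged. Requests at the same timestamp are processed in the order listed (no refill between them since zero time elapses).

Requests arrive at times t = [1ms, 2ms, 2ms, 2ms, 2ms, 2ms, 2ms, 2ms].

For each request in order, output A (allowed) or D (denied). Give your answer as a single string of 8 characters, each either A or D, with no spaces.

Simulating step by step:
  req#1 t=1ms: ALLOW
  req#2 t=2ms: ALLOW
  req#3 t=2ms: ALLOW
  req#4 t=2ms: DENY
  req#5 t=2ms: DENY
  req#6 t=2ms: DENY
  req#7 t=2ms: DENY
  req#8 t=2ms: DENY

Answer: AAADDDDD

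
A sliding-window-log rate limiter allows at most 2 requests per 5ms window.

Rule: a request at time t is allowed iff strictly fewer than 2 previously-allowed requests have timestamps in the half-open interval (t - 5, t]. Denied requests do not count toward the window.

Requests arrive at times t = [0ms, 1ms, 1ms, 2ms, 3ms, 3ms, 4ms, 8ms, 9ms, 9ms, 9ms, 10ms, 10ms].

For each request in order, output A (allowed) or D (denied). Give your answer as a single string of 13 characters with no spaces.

Answer: AADDDDDAADDDD

Derivation:
Tracking allowed requests in the window:
  req#1 t=0ms: ALLOW
  req#2 t=1ms: ALLOW
  req#3 t=1ms: DENY
  req#4 t=2ms: DENY
  req#5 t=3ms: DENY
  req#6 t=3ms: DENY
  req#7 t=4ms: DENY
  req#8 t=8ms: ALLOW
  req#9 t=9ms: ALLOW
  req#10 t=9ms: DENY
  req#11 t=9ms: DENY
  req#12 t=10ms: DENY
  req#13 t=10ms: DENY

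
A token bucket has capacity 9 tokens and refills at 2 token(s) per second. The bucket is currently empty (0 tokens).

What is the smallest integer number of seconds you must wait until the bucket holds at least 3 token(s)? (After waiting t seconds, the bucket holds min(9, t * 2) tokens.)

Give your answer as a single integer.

Answer: 2

Derivation:
Need t * 2 >= 3, so t >= 3/2.
Smallest integer t = ceil(3/2) = 2.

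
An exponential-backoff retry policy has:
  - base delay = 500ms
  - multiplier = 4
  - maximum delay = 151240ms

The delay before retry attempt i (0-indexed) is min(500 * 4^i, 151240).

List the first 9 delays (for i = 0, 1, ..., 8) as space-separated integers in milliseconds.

Answer: 500 2000 8000 32000 128000 151240 151240 151240 151240

Derivation:
Computing each delay:
  i=0: min(500*4^0, 151240) = 500
  i=1: min(500*4^1, 151240) = 2000
  i=2: min(500*4^2, 151240) = 8000
  i=3: min(500*4^3, 151240) = 32000
  i=4: min(500*4^4, 151240) = 128000
  i=5: min(500*4^5, 151240) = 151240
  i=6: min(500*4^6, 151240) = 151240
  i=7: min(500*4^7, 151240) = 151240
  i=8: min(500*4^8, 151240) = 151240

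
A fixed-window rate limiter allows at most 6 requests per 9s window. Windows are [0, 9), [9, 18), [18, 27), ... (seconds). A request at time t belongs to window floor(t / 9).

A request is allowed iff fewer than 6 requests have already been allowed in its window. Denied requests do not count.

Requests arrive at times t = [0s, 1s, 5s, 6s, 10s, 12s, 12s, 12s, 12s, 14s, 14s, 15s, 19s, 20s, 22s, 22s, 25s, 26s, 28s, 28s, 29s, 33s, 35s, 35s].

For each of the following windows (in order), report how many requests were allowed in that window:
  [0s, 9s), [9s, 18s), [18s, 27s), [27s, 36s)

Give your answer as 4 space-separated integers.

Processing requests:
  req#1 t=0s (window 0): ALLOW
  req#2 t=1s (window 0): ALLOW
  req#3 t=5s (window 0): ALLOW
  req#4 t=6s (window 0): ALLOW
  req#5 t=10s (window 1): ALLOW
  req#6 t=12s (window 1): ALLOW
  req#7 t=12s (window 1): ALLOW
  req#8 t=12s (window 1): ALLOW
  req#9 t=12s (window 1): ALLOW
  req#10 t=14s (window 1): ALLOW
  req#11 t=14s (window 1): DENY
  req#12 t=15s (window 1): DENY
  req#13 t=19s (window 2): ALLOW
  req#14 t=20s (window 2): ALLOW
  req#15 t=22s (window 2): ALLOW
  req#16 t=22s (window 2): ALLOW
  req#17 t=25s (window 2): ALLOW
  req#18 t=26s (window 2): ALLOW
  req#19 t=28s (window 3): ALLOW
  req#20 t=28s (window 3): ALLOW
  req#21 t=29s (window 3): ALLOW
  req#22 t=33s (window 3): ALLOW
  req#23 t=35s (window 3): ALLOW
  req#24 t=35s (window 3): ALLOW

Allowed counts by window: 4 6 6 6

Answer: 4 6 6 6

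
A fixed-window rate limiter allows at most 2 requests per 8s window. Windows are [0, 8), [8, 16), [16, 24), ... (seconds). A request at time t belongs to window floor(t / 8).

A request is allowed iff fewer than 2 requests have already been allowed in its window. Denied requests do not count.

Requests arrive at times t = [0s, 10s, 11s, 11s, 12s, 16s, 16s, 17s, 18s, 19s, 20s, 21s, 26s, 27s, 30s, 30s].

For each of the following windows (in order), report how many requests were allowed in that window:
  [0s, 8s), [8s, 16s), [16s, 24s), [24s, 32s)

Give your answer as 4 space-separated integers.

Answer: 1 2 2 2

Derivation:
Processing requests:
  req#1 t=0s (window 0): ALLOW
  req#2 t=10s (window 1): ALLOW
  req#3 t=11s (window 1): ALLOW
  req#4 t=11s (window 1): DENY
  req#5 t=12s (window 1): DENY
  req#6 t=16s (window 2): ALLOW
  req#7 t=16s (window 2): ALLOW
  req#8 t=17s (window 2): DENY
  req#9 t=18s (window 2): DENY
  req#10 t=19s (window 2): DENY
  req#11 t=20s (window 2): DENY
  req#12 t=21s (window 2): DENY
  req#13 t=26s (window 3): ALLOW
  req#14 t=27s (window 3): ALLOW
  req#15 t=30s (window 3): DENY
  req#16 t=30s (window 3): DENY

Allowed counts by window: 1 2 2 2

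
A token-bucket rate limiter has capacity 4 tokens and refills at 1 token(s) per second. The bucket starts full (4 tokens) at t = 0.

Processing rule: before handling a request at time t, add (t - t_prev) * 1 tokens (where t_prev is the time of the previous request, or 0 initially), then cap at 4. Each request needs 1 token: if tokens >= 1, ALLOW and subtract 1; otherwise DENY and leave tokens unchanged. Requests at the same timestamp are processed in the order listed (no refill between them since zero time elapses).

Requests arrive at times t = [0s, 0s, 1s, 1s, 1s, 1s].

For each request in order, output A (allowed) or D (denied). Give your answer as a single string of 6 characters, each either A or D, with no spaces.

Simulating step by step:
  req#1 t=0s: ALLOW
  req#2 t=0s: ALLOW
  req#3 t=1s: ALLOW
  req#4 t=1s: ALLOW
  req#5 t=1s: ALLOW
  req#6 t=1s: DENY

Answer: AAAAAD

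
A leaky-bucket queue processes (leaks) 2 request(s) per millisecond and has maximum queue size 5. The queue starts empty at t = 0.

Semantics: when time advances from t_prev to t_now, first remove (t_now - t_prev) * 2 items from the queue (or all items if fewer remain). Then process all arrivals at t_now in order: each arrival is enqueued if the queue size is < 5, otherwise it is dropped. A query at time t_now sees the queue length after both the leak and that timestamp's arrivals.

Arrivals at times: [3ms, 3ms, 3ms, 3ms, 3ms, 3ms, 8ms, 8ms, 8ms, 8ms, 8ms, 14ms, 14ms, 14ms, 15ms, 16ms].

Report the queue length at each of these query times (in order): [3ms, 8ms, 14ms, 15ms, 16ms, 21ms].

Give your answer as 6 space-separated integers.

Queue lengths at query times:
  query t=3ms: backlog = 5
  query t=8ms: backlog = 5
  query t=14ms: backlog = 3
  query t=15ms: backlog = 2
  query t=16ms: backlog = 1
  query t=21ms: backlog = 0

Answer: 5 5 3 2 1 0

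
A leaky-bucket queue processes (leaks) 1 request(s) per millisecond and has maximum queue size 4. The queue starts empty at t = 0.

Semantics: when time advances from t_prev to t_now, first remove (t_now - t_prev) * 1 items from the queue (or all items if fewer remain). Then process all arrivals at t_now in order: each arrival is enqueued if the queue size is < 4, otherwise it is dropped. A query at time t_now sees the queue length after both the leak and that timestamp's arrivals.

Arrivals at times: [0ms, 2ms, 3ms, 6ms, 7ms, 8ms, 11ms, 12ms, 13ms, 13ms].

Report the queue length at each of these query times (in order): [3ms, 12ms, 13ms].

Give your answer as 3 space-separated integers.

Queue lengths at query times:
  query t=3ms: backlog = 1
  query t=12ms: backlog = 1
  query t=13ms: backlog = 2

Answer: 1 1 2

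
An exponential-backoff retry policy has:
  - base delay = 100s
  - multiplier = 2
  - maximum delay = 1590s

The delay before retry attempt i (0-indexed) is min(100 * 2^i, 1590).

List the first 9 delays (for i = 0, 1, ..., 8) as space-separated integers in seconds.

Computing each delay:
  i=0: min(100*2^0, 1590) = 100
  i=1: min(100*2^1, 1590) = 200
  i=2: min(100*2^2, 1590) = 400
  i=3: min(100*2^3, 1590) = 800
  i=4: min(100*2^4, 1590) = 1590
  i=5: min(100*2^5, 1590) = 1590
  i=6: min(100*2^6, 1590) = 1590
  i=7: min(100*2^7, 1590) = 1590
  i=8: min(100*2^8, 1590) = 1590

Answer: 100 200 400 800 1590 1590 1590 1590 1590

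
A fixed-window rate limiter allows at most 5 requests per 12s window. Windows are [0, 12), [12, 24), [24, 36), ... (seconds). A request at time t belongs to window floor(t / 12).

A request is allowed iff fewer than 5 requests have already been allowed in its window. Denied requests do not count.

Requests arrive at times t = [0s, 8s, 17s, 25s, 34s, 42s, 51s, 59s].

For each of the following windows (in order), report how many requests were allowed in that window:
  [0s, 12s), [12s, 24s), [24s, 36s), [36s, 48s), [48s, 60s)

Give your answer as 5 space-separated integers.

Answer: 2 1 2 1 2

Derivation:
Processing requests:
  req#1 t=0s (window 0): ALLOW
  req#2 t=8s (window 0): ALLOW
  req#3 t=17s (window 1): ALLOW
  req#4 t=25s (window 2): ALLOW
  req#5 t=34s (window 2): ALLOW
  req#6 t=42s (window 3): ALLOW
  req#7 t=51s (window 4): ALLOW
  req#8 t=59s (window 4): ALLOW

Allowed counts by window: 2 1 2 1 2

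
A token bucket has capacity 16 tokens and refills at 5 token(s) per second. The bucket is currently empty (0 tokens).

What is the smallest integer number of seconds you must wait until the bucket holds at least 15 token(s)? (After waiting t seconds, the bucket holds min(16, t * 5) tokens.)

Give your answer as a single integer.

Need t * 5 >= 15, so t >= 15/5.
Smallest integer t = ceil(15/5) = 3.

Answer: 3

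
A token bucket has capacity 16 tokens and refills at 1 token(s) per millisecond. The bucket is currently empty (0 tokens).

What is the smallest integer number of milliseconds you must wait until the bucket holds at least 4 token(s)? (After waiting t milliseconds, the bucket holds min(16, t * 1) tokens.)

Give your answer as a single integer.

Need t * 1 >= 4, so t >= 4/1.
Smallest integer t = ceil(4/1) = 4.

Answer: 4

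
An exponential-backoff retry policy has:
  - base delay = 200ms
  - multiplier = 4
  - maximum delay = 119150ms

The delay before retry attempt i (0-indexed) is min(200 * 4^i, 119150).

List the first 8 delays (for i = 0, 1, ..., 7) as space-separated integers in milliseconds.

Answer: 200 800 3200 12800 51200 119150 119150 119150

Derivation:
Computing each delay:
  i=0: min(200*4^0, 119150) = 200
  i=1: min(200*4^1, 119150) = 800
  i=2: min(200*4^2, 119150) = 3200
  i=3: min(200*4^3, 119150) = 12800
  i=4: min(200*4^4, 119150) = 51200
  i=5: min(200*4^5, 119150) = 119150
  i=6: min(200*4^6, 119150) = 119150
  i=7: min(200*4^7, 119150) = 119150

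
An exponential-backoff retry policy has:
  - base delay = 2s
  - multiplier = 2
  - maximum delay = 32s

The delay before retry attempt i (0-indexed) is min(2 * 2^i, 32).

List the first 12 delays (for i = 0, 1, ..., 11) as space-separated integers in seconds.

Answer: 2 4 8 16 32 32 32 32 32 32 32 32

Derivation:
Computing each delay:
  i=0: min(2*2^0, 32) = 2
  i=1: min(2*2^1, 32) = 4
  i=2: min(2*2^2, 32) = 8
  i=3: min(2*2^3, 32) = 16
  i=4: min(2*2^4, 32) = 32
  i=5: min(2*2^5, 32) = 32
  i=6: min(2*2^6, 32) = 32
  i=7: min(2*2^7, 32) = 32
  i=8: min(2*2^8, 32) = 32
  i=9: min(2*2^9, 32) = 32
  i=10: min(2*2^10, 32) = 32
  i=11: min(2*2^11, 32) = 32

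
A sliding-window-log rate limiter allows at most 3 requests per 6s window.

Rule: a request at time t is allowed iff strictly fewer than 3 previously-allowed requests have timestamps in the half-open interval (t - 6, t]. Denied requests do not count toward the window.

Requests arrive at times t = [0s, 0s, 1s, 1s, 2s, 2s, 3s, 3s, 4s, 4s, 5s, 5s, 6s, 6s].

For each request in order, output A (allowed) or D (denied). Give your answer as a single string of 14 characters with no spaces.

Answer: AAADDDDDDDDDAA

Derivation:
Tracking allowed requests in the window:
  req#1 t=0s: ALLOW
  req#2 t=0s: ALLOW
  req#3 t=1s: ALLOW
  req#4 t=1s: DENY
  req#5 t=2s: DENY
  req#6 t=2s: DENY
  req#7 t=3s: DENY
  req#8 t=3s: DENY
  req#9 t=4s: DENY
  req#10 t=4s: DENY
  req#11 t=5s: DENY
  req#12 t=5s: DENY
  req#13 t=6s: ALLOW
  req#14 t=6s: ALLOW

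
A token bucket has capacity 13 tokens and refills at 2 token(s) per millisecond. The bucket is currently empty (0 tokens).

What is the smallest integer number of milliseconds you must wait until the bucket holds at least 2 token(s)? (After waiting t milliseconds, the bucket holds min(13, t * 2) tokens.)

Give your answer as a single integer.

Need t * 2 >= 2, so t >= 2/2.
Smallest integer t = ceil(2/2) = 1.

Answer: 1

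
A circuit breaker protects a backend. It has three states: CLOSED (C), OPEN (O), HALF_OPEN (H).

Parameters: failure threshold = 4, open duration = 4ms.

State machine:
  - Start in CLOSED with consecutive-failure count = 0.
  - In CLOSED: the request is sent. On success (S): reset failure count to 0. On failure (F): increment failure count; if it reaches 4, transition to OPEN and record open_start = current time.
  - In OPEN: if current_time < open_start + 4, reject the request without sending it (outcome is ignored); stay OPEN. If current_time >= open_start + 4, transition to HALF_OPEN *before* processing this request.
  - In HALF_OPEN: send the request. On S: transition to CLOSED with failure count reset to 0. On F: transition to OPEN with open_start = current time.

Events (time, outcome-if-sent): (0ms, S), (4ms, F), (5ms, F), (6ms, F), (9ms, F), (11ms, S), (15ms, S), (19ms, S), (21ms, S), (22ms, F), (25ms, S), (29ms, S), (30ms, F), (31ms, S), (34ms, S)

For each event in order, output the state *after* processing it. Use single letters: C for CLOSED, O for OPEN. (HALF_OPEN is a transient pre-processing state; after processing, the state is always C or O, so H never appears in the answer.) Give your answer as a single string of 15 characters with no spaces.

State after each event:
  event#1 t=0ms outcome=S: state=CLOSED
  event#2 t=4ms outcome=F: state=CLOSED
  event#3 t=5ms outcome=F: state=CLOSED
  event#4 t=6ms outcome=F: state=CLOSED
  event#5 t=9ms outcome=F: state=OPEN
  event#6 t=11ms outcome=S: state=OPEN
  event#7 t=15ms outcome=S: state=CLOSED
  event#8 t=19ms outcome=S: state=CLOSED
  event#9 t=21ms outcome=S: state=CLOSED
  event#10 t=22ms outcome=F: state=CLOSED
  event#11 t=25ms outcome=S: state=CLOSED
  event#12 t=29ms outcome=S: state=CLOSED
  event#13 t=30ms outcome=F: state=CLOSED
  event#14 t=31ms outcome=S: state=CLOSED
  event#15 t=34ms outcome=S: state=CLOSED

Answer: CCCCOOCCCCCCCCC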